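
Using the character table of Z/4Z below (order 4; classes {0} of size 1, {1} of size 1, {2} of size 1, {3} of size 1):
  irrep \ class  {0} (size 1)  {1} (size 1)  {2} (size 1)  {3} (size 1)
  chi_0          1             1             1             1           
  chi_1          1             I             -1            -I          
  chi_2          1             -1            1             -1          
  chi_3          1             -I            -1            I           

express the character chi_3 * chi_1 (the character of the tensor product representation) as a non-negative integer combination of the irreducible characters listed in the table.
chi_3 tensor chi_1 = chi_0 (all other irreducibles have multiplicity 0).

Why: The character of a tensor product is the pointwise product (chi_3 * chi_1)(C) = chi_3(C) * chi_1(C):
  {0}: (1)*(1), {1}: (-I)*(I), {2}: (-1)*(-1), {3}: (I)*(-I)
so (chi_3 * chi_1) takes values
  {0} -> 1, {1} -> 1, {2} -> 1, {3} -> 1.
Now take the inner product of this character with each irreducible chi from the table, <chi_3*chi_1, chi> = (1/4) sum_C |C| (chi_3*chi_1)(C) conj(chi(C)):
  <chi_3*chi_1, chi_0> = (1/4)[1*(1)*conj(1) + 1*(1)*conj(1) + 1*(1)*conj(1) + 1*(1)*conj(1)]
      = (1/4)[(1) + (1) + (1) + (1)] = 4/4 = 1
  <chi_3*chi_1, chi_1> = (1/4)[1*(1)*conj(1) + 1*(1)*conj(I) + 1*(1)*conj(-1) + 1*(1)*conj(-I)]
      = (1/4)[(1) + (-I) + (-1) + (I)] = 0/4 = 0
  <chi_3*chi_1, chi_2> = (1/4)[1*(1)*conj(1) + 1*(1)*conj(-1) + 1*(1)*conj(1) + 1*(1)*conj(-1)]
      = (1/4)[(1) + (-1) + (1) + (-1)] = 0/4 = 0
  <chi_3*chi_1, chi_3> = (1/4)[1*(1)*conj(1) + 1*(1)*conj(-I) + 1*(1)*conj(-1) + 1*(1)*conj(I)]
      = (1/4)[(1) + (I) + (-1) + (-I)] = 0/4 = 0
(Exp terms are combined using exp(i*s)*conj(exp(i*t)) = exp(i*(s-t)), and sums of them are collapsed using the identity that for every m > 1 the m distinct m-th roots of unity sum to 0, e.g. 1 + exp(2*I*pi/3) + exp(-2*I*pi/3) = 0.)
Hence the multiplicities are chi_0: 1. Dimension check: dim(chi_3)*dim(chi_1) = 1*1 = 1 and sum (mult * dim) = 1*1 = 1.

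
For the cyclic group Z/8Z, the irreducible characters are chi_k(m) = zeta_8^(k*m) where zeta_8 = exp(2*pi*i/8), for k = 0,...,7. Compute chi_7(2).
chi_7(2) = zeta_8^14 = -I

Why: chi_7(2) = zeta_8^(7*2) = zeta_8^14. Since zeta_8^8 = 1, this equals zeta_8^6 = exp(2*pi*i*6/8) = -I.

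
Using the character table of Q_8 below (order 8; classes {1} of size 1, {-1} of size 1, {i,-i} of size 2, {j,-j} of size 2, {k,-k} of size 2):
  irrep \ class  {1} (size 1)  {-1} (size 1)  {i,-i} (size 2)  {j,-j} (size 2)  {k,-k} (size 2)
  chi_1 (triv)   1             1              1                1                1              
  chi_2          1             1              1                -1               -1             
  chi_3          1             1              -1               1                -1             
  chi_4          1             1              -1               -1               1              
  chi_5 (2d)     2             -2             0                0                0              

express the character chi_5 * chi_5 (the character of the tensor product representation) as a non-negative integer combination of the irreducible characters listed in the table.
chi_5 tensor chi_5 = chi_1 + chi_2 + chi_3 + chi_4 (all other irreducibles have multiplicity 0).

The character of a tensor product is the pointwise product (chi_5 * chi_5)(C) = chi_5(C) * chi_5(C):
  {1}: (2)*(2), {-1}: (-2)*(-2), {i,-i}: (0)*(0), {j,-j}: (0)*(0), {k,-k}: (0)*(0)
so (chi_5 * chi_5) takes values
  {1} -> 4, {-1} -> 4, {i,-i} -> 0, {j,-j} -> 0, {k,-k} -> 0.
Now take the inner product of this character with each irreducible chi from the table, <chi_5*chi_5, chi> = (1/8) sum_C |C| (chi_5*chi_5)(C) conj(chi(C)):
  <chi_5*chi_5, chi_1> = (1/8)[1*(4)*conj(1) + 1*(4)*conj(1) + 2*(0)*conj(1) + 2*(0)*conj(1) + 2*(0)*conj(1)]
      = (1/8)[(4) + (4) + (0) + (0) + (0)] = 8/8 = 1
  <chi_5*chi_5, chi_2> = (1/8)[1*(4)*conj(1) + 1*(4)*conj(1) + 2*(0)*conj(1) + 2*(0)*conj(-1) + 2*(0)*conj(-1)]
      = (1/8)[(4) + (4) + (0) + (0) + (0)] = 8/8 = 1
  <chi_5*chi_5, chi_3> = (1/8)[1*(4)*conj(1) + 1*(4)*conj(1) + 2*(0)*conj(-1) + 2*(0)*conj(1) + 2*(0)*conj(-1)]
      = (1/8)[(4) + (4) + (0) + (0) + (0)] = 8/8 = 1
  <chi_5*chi_5, chi_4> = (1/8)[1*(4)*conj(1) + 1*(4)*conj(1) + 2*(0)*conj(-1) + 2*(0)*conj(-1) + 2*(0)*conj(1)]
      = (1/8)[(4) + (4) + (0) + (0) + (0)] = 8/8 = 1
  <chi_5*chi_5, chi_5> = (1/8)[1*(4)*conj(2) + 1*(4)*conj(-2) + 2*(0)*conj(0) + 2*(0)*conj(0) + 2*(0)*conj(0)]
      = (1/8)[(8) + (-8) + (0) + (0) + (0)] = 0/8 = 0
Hence the multiplicities are chi_1: 1, chi_2: 1, chi_3: 1, chi_4: 1. Dimension check: dim(chi_5)*dim(chi_5) = 2*2 = 4 and sum (mult * dim) = 1*1 + 1*1 + 1*1 + 1*1 = 4.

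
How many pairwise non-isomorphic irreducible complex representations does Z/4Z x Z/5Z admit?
20

Details: The number of irreducible complex representations of a finite group equals its number of conjugacy classes. Z/4Z x Z/5Z is abelian of order 20, so every element is its own conjugacy class: 20 classes, so Z/4Z x Z/5Z (order 20) has exactly 20 irreducible complex representations.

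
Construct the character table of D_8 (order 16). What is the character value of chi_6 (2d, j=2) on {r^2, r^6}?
Conjugacy classes: {e} of size 1, {r^4} of size 1, {r^1, r^7} of size 2, {r^2, r^6} of size 2, {r^3, r^5} of size 2, {s, sr^2, ...} of size 4, {sr, sr^3, ...} of size 4.
Character table:
  irrep \ class              {e} (size 1)  {r^4} (size 1)  {r^1, r^7} (size 2)  {r^2, r^6} (size 2)  {r^3, r^5} (size 2)  {s, sr^2, ...} (size 4)  {sr, sr^3, ...} (size 4)
  chi_1 (triv)               1             1               1                    1                    1                    1                        1                       
  chi_2 (sign: r->1, s->-1)  1             1               1                    1                    1                    -1                       -1                      
  chi_3 (r->-1, s->1)        1             1               -1                   1                    -1                   1                        -1                      
  chi_4 (r->-1, s->-1)       1             1               -1                   1                    -1                   -1                       1                       
  chi_5 (2d, j=1)            2             -2              sqrt(2)              0                    -sqrt(2)             0                        0                       
  chi_6 (2d, j=2)            2             2               0                    -2                   0                    0                        0                       
  chi_7 (2d, j=3)            2             -2              -sqrt(2)             0                    sqrt(2)              0                        0                       

Spot check: chi_6 (2d, j=2) on {r^2, r^6} = -2.

Why: D_8 has order 2*8 = 16 with 7 conjugacy classes, hence 7 irreducibles. Sum of squared dims 1 + 1 + 1 + 1 + 4 + 4 + 4 = 16 = |G|. Linear characters come from the abelianisation; the 2-dimensional irreps have character r^k -> 2*cos(2*pi*j*k/8), reflections -> 0.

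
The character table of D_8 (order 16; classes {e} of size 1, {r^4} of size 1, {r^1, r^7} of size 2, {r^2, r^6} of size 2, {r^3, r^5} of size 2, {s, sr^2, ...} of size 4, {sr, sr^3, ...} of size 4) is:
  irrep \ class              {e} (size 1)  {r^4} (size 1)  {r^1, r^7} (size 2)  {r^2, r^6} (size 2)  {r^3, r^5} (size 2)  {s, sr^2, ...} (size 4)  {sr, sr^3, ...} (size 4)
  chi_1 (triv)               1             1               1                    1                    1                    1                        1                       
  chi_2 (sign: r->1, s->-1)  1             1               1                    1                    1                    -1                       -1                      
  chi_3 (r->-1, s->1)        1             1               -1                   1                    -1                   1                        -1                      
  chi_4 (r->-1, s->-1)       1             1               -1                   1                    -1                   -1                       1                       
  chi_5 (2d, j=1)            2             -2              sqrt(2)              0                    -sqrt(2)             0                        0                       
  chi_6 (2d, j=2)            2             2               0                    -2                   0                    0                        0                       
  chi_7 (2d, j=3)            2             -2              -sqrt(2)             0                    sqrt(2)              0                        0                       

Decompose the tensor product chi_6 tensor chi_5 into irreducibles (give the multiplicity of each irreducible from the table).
chi_6 tensor chi_5 = chi_5 + chi_7 (all other irreducibles have multiplicity 0).

Details: The character of a tensor product is the pointwise product (chi_6 * chi_5)(C) = chi_6(C) * chi_5(C):
  {e}: (2)*(2), {r^4}: (2)*(-2), {r^1, r^7}: (0)*(sqrt(2)), {r^2, r^6}: (-2)*(0), {r^3, r^5}: (0)*(-sqrt(2)), {s, sr^2, ...}: (0)*(0), {sr, sr^3, ...}: (0)*(0)
so (chi_6 * chi_5) takes values
  {e} -> 4, {r^4} -> -4, {r^1, r^7} -> 0, {r^2, r^6} -> 0, {r^3, r^5} -> 0, {s, sr^2, ...} -> 0, {sr, sr^3, ...} -> 0.
Now take the inner product of this character with each irreducible chi from the table, <chi_6*chi_5, chi> = (1/16) sum_C |C| (chi_6*chi_5)(C) conj(chi(C)):
  <chi_6*chi_5, chi_1> = (1/16)[1*(4)*conj(1) + 1*(-4)*conj(1) + 2*(0)*conj(1) + 2*(0)*conj(1) + 2*(0)*conj(1) + 4*(0)*conj(1) + 4*(0)*conj(1)]
      = (1/16)[(4) + (-4) + (0) + (0) + (0) + (0) + (0)] = 0/16 = 0
  <chi_6*chi_5, chi_2> = (1/16)[1*(4)*conj(1) + 1*(-4)*conj(1) + 2*(0)*conj(1) + 2*(0)*conj(1) + 2*(0)*conj(1) + 4*(0)*conj(-1) + 4*(0)*conj(-1)]
      = (1/16)[(4) + (-4) + (0) + (0) + (0) + (0) + (0)] = 0/16 = 0
  <chi_6*chi_5, chi_3> = (1/16)[1*(4)*conj(1) + 1*(-4)*conj(1) + 2*(0)*conj(-1) + 2*(0)*conj(1) + 2*(0)*conj(-1) + 4*(0)*conj(1) + 4*(0)*conj(-1)]
      = (1/16)[(4) + (-4) + (0) + (0) + (0) + (0) + (0)] = 0/16 = 0
  <chi_6*chi_5, chi_4> = (1/16)[1*(4)*conj(1) + 1*(-4)*conj(1) + 2*(0)*conj(-1) + 2*(0)*conj(1) + 2*(0)*conj(-1) + 4*(0)*conj(-1) + 4*(0)*conj(1)]
      = (1/16)[(4) + (-4) + (0) + (0) + (0) + (0) + (0)] = 0/16 = 0
  <chi_6*chi_5, chi_5> = (1/16)[1*(4)*conj(2) + 1*(-4)*conj(-2) + 2*(0)*conj(sqrt(2)) + 2*(0)*conj(0) + 2*(0)*conj(-sqrt(2)) + 4*(0)*conj(0) + 4*(0)*conj(0)]
      = (1/16)[(8) + (8) + (0) + (0) + (0) + (0) + (0)] = 16/16 = 1
  <chi_6*chi_5, chi_6> = (1/16)[1*(4)*conj(2) + 1*(-4)*conj(2) + 2*(0)*conj(0) + 2*(0)*conj(-2) + 2*(0)*conj(0) + 4*(0)*conj(0) + 4*(0)*conj(0)]
      = (1/16)[(8) + (-8) + (0) + (0) + (0) + (0) + (0)] = 0/16 = 0
  <chi_6*chi_5, chi_7> = (1/16)[1*(4)*conj(2) + 1*(-4)*conj(-2) + 2*(0)*conj(-sqrt(2)) + 2*(0)*conj(0) + 2*(0)*conj(sqrt(2)) + 4*(0)*conj(0) + 4*(0)*conj(0)]
      = (1/16)[(8) + (8) + (0) + (0) + (0) + (0) + (0)] = 16/16 = 1
Hence the multiplicities are chi_5: 1, chi_7: 1. Dimension check: dim(chi_6)*dim(chi_5) = 2*2 = 4 and sum (mult * dim) = 1*2 + 1*2 = 4.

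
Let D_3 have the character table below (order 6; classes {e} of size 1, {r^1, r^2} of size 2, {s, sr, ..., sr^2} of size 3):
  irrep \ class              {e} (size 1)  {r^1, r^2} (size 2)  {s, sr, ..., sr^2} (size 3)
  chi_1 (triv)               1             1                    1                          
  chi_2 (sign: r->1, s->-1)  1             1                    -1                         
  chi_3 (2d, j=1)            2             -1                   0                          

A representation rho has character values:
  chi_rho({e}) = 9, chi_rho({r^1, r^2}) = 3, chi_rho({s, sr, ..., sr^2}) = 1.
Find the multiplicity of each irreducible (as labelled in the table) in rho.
Multiplicities: chi_1: 3, chi_2: 2, chi_3: 2.

Details: Use <chi_rho, chi> = (1/|G|) sum_C |C| * chi_rho(C) * conj(chi(C)) with |G| = 6 for each irreducible chi in the table:
  <chi_rho, chi_1> = (1/6)[1*(9)*conj(1) + 2*(3)*conj(1) + 3*(1)*conj(1)]
      = (1/6)[(9) + (6) + (3)] = 18/6 = 3
  <chi_rho, chi_2> = (1/6)[1*(9)*conj(1) + 2*(3)*conj(1) + 3*(1)*conj(-1)]
      = (1/6)[(9) + (6) + (-3)] = 12/6 = 2
  <chi_rho, chi_3> = (1/6)[1*(9)*conj(2) + 2*(3)*conj(-1) + 3*(1)*conj(0)]
      = (1/6)[(18) + (-6) + (0)] = 12/6 = 2
Dimension check: dim(rho) = sum (mult * dim) = 3*1 + 2*1 + 2*2 = 9 = chi_rho(e) = 9.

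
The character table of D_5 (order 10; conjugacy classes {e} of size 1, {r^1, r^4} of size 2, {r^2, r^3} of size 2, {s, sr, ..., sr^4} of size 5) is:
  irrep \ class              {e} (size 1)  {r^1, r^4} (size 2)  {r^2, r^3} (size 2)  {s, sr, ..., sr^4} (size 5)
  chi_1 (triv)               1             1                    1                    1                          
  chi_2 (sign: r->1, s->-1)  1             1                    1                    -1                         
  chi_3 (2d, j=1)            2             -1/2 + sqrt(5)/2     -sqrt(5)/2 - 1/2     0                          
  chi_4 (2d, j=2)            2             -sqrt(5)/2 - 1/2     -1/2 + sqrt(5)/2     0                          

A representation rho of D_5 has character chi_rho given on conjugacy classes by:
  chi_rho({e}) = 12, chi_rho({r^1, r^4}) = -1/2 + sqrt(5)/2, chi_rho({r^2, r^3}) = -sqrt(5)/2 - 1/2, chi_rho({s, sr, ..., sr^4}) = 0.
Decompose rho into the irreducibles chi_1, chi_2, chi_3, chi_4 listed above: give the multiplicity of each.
Multiplicities: chi_1: 1, chi_2: 1, chi_3: 3, chi_4: 2.

Proof sketch: Use <chi_rho, chi> = (1/|G|) sum_C |C| * chi_rho(C) * conj(chi(C)) with |G| = 10 for each irreducible chi in the table:
  <chi_rho, chi_1> = (1/10)[1*(12)*conj(1) + 2*(-1/2 + sqrt(5)/2)*conj(1) + 2*(-sqrt(5)/2 - 1/2)*conj(1) + 5*(0)*conj(1)]
      = (1/10)[(12) + (-1 + sqrt(5)) + (-sqrt(5) - 1) + (0)] = 10/10 = 1
  <chi_rho, chi_2> = (1/10)[1*(12)*conj(1) + 2*(-1/2 + sqrt(5)/2)*conj(1) + 2*(-sqrt(5)/2 - 1/2)*conj(1) + 5*(0)*conj(-1)]
      = (1/10)[(12) + (-1 + sqrt(5)) + (-sqrt(5) - 1) + (0)] = 10/10 = 1
  <chi_rho, chi_3> = (1/10)[1*(12)*conj(2) + 2*(-1/2 + sqrt(5)/2)*conj(-1/2 + sqrt(5)/2) + 2*(-sqrt(5)/2 - 1/2)*conj(-sqrt(5)/2 - 1/2) + 5*(0)*conj(0)]
      = (1/10)[(24) + (3 - sqrt(5)) + (sqrt(5) + 3) + (0)] = 30/10 = 3
  <chi_rho, chi_4> = (1/10)[1*(12)*conj(2) + 2*(-1/2 + sqrt(5)/2)*conj(-sqrt(5)/2 - 1/2) + 2*(-sqrt(5)/2 - 1/2)*conj(-1/2 + sqrt(5)/2) + 5*(0)*conj(0)]
      = (1/10)[(24) + (-2) + (-2) + (0)] = 20/10 = 2
Dimension check: dim(rho) = sum (mult * dim) = 1*1 + 1*1 + 3*2 + 2*2 = 12 = chi_rho(e) = 12.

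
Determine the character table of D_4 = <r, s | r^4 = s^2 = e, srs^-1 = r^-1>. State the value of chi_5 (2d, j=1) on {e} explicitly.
Conjugacy classes: {e} of size 1, {r^2} of size 1, {r^1, r^3} of size 2, {s, sr^2, ...} of size 2, {sr, sr^3, ...} of size 2.
Character table:
  irrep \ class              {e} (size 1)  {r^2} (size 1)  {r^1, r^3} (size 2)  {s, sr^2, ...} (size 2)  {sr, sr^3, ...} (size 2)
  chi_1 (triv)               1             1               1                    1                        1                       
  chi_2 (sign: r->1, s->-1)  1             1               1                    -1                       -1                      
  chi_3 (r->-1, s->1)        1             1               -1                   1                        -1                      
  chi_4 (r->-1, s->-1)       1             1               -1                   -1                       1                       
  chi_5 (2d, j=1)            2             -2              0                    0                        0                       

Spot check: chi_5 (2d, j=1) on {e} = 2.

D_4 has order 2*4 = 8 with 5 conjugacy classes, hence 5 irreducibles. Sum of squared dims 1 + 1 + 1 + 1 + 4 = 8 = |G|. Linear characters come from the abelianisation; the 2-dimensional irreps have character r^k -> 2*cos(2*pi*j*k/4), reflections -> 0.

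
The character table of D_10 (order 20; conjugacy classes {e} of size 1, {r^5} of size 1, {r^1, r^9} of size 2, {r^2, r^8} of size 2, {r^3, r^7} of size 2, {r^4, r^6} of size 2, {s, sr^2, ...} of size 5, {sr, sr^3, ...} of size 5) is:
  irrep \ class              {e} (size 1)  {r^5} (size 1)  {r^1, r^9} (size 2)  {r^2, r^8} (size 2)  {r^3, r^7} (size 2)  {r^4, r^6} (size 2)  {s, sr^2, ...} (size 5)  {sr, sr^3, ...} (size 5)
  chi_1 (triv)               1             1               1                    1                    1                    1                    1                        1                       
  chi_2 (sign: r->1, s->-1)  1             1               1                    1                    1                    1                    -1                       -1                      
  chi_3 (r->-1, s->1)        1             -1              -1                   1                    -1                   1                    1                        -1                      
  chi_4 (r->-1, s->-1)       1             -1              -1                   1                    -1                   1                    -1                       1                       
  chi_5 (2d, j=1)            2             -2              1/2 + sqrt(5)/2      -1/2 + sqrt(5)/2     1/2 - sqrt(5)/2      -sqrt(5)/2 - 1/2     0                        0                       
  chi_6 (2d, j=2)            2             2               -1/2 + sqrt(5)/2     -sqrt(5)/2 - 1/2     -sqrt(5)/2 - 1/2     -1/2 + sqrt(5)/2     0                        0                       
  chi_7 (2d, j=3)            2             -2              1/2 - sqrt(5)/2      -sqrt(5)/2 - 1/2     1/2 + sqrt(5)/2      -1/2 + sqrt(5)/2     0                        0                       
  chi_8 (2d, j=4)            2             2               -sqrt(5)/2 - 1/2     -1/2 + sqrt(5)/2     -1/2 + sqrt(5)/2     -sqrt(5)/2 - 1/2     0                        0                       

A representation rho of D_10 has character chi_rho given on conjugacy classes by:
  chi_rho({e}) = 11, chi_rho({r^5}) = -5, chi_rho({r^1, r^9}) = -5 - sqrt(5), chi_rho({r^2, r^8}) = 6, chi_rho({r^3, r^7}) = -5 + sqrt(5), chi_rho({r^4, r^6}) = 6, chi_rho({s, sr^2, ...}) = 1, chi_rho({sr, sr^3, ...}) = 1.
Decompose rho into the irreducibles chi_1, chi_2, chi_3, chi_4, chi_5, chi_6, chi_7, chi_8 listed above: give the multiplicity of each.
Multiplicities: chi_1: 1, chi_2: 0, chi_3: 3, chi_4: 3, chi_5: 0, chi_6: 0, chi_7: 1, chi_8: 1.

Explanation: Use <chi_rho, chi> = (1/|G|) sum_C |C| * chi_rho(C) * conj(chi(C)) with |G| = 20 for each irreducible chi in the table:
  <chi_rho, chi_1> = (1/20)[1*(11)*conj(1) + 1*(-5)*conj(1) + 2*(-5 - sqrt(5))*conj(1) + 2*(6)*conj(1) + 2*(-5 + sqrt(5))*conj(1) + 2*(6)*conj(1) + 5*(1)*conj(1) + 5*(1)*conj(1)]
      = (1/20)[(11) + (-5) + (-10 - 2*sqrt(5)) + (12) + (-10 + 2*sqrt(5)) + (12) + (5) + (5)] = 20/20 = 1
  <chi_rho, chi_2> = (1/20)[1*(11)*conj(1) + 1*(-5)*conj(1) + 2*(-5 - sqrt(5))*conj(1) + 2*(6)*conj(1) + 2*(-5 + sqrt(5))*conj(1) + 2*(6)*conj(1) + 5*(1)*conj(-1) + 5*(1)*conj(-1)]
      = (1/20)[(11) + (-5) + (-10 - 2*sqrt(5)) + (12) + (-10 + 2*sqrt(5)) + (12) + (-5) + (-5)] = 0/20 = 0
  <chi_rho, chi_3> = (1/20)[1*(11)*conj(1) + 1*(-5)*conj(-1) + 2*(-5 - sqrt(5))*conj(-1) + 2*(6)*conj(1) + 2*(-5 + sqrt(5))*conj(-1) + 2*(6)*conj(1) + 5*(1)*conj(1) + 5*(1)*conj(-1)]
      = (1/20)[(11) + (5) + (2*sqrt(5) + 10) + (12) + (10 - 2*sqrt(5)) + (12) + (5) + (-5)] = 60/20 = 3
  <chi_rho, chi_4> = (1/20)[1*(11)*conj(1) + 1*(-5)*conj(-1) + 2*(-5 - sqrt(5))*conj(-1) + 2*(6)*conj(1) + 2*(-5 + sqrt(5))*conj(-1) + 2*(6)*conj(1) + 5*(1)*conj(-1) + 5*(1)*conj(1)]
      = (1/20)[(11) + (5) + (2*sqrt(5) + 10) + (12) + (10 - 2*sqrt(5)) + (12) + (-5) + (5)] = 60/20 = 3
  <chi_rho, chi_5> = (1/20)[1*(11)*conj(2) + 1*(-5)*conj(-2) + 2*(-5 - sqrt(5))*conj(1/2 + sqrt(5)/2) + 2*(6)*conj(-1/2 + sqrt(5)/2) + 2*(-5 + sqrt(5))*conj(1/2 - sqrt(5)/2) + 2*(6)*conj(-sqrt(5)/2 - 1/2) + 5*(1)*conj(0) + 5*(1)*conj(0)]
      = (1/20)[(22) + (10) + (-6*sqrt(5) - 10) + (-6 + 6*sqrt(5)) + (-10 + 6*sqrt(5)) + (-6*sqrt(5) - 6) + (0) + (0)] = 0/20 = 0
  <chi_rho, chi_6> = (1/20)[1*(11)*conj(2) + 1*(-5)*conj(2) + 2*(-5 - sqrt(5))*conj(-1/2 + sqrt(5)/2) + 2*(6)*conj(-sqrt(5)/2 - 1/2) + 2*(-5 + sqrt(5))*conj(-sqrt(5)/2 - 1/2) + 2*(6)*conj(-1/2 + sqrt(5)/2) + 5*(1)*conj(0) + 5*(1)*conj(0)]
      = (1/20)[(22) + (-10) + (-4*sqrt(5)) + (-6*sqrt(5) - 6) + (4*sqrt(5)) + (-6 + 6*sqrt(5)) + (0) + (0)] = 0/20 = 0
  <chi_rho, chi_7> = (1/20)[1*(11)*conj(2) + 1*(-5)*conj(-2) + 2*(-5 - sqrt(5))*conj(1/2 - sqrt(5)/2) + 2*(6)*conj(-sqrt(5)/2 - 1/2) + 2*(-5 + sqrt(5))*conj(1/2 + sqrt(5)/2) + 2*(6)*conj(-1/2 + sqrt(5)/2) + 5*(1)*conj(0) + 5*(1)*conj(0)]
      = (1/20)[(22) + (10) + (4*sqrt(5)) + (-6*sqrt(5) - 6) + (-4*sqrt(5)) + (-6 + 6*sqrt(5)) + (0) + (0)] = 20/20 = 1
  <chi_rho, chi_8> = (1/20)[1*(11)*conj(2) + 1*(-5)*conj(2) + 2*(-5 - sqrt(5))*conj(-sqrt(5)/2 - 1/2) + 2*(6)*conj(-1/2 + sqrt(5)/2) + 2*(-5 + sqrt(5))*conj(-1/2 + sqrt(5)/2) + 2*(6)*conj(-sqrt(5)/2 - 1/2) + 5*(1)*conj(0) + 5*(1)*conj(0)]
      = (1/20)[(22) + (-10) + (10 + 6*sqrt(5)) + (-6 + 6*sqrt(5)) + (10 - 6*sqrt(5)) + (-6*sqrt(5) - 6) + (0) + (0)] = 20/20 = 1
Dimension check: dim(rho) = sum (mult * dim) = 1*1 + 0*1 + 3*1 + 3*1 + 0*2 + 0*2 + 1*2 + 1*2 = 11 = chi_rho(e) = 11.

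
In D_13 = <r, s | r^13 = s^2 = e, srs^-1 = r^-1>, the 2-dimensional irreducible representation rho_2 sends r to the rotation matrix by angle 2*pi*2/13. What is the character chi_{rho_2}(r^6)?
chi_{rho_2}(r^6) = 2*cos(2*pi*2*6/13) = 2*cos(2*pi/13)

Solution. rho_2(r^6) is rotation by angle 2*pi*2*6/13, whose trace is 2*cos(2*pi*2*6/13) = 2*cos(2*pi/13).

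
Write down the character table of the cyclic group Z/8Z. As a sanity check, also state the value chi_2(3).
Character table of Z/8Z (irreps indexed chi_0,...,chi_7 with chi_k(m) = zeta_8^(k*m), zeta_8 = exp(2*pi*i/8)):
  irrep \ class  {0} (size 1)  {1} (size 1)    {2} (size 1)  {3} (size 1)    {4} (size 1)  {5} (size 1)    {6} (size 1)  {7} (size 1)  
  chi_0          1             1               1             1               1             1               1             1             
  chi_1          1             exp(I*pi/4)     I             exp(3*I*pi/4)   -1            exp(-3*I*pi/4)  -I            exp(-I*pi/4)  
  chi_2          1             I               -1            -I              1             I               -1            -I            
  chi_3          1             exp(3*I*pi/4)   -I            exp(I*pi/4)     -1            exp(-I*pi/4)    I             exp(-3*I*pi/4)
  chi_4          1             -1              1             -1              1             -1              1             -1            
  chi_5          1             exp(-3*I*pi/4)  I             exp(-I*pi/4)    -1            exp(I*pi/4)     -I            exp(3*I*pi/4) 
  chi_6          1             -I              -1            I               1             -I              -1            I             
  chi_7          1             exp(-I*pi/4)    -I            exp(-3*I*pi/4)  -1            exp(3*I*pi/4)   I             exp(I*pi/4)   

Spot check: chi_2(3) = zeta_8^(2*3) = zeta_8^6 = -I.

Solution. Z/8Z is abelian, so all 8 irreducible complex representations are 1-dimensional. They are given by chi_k(m) = zeta_8^(k*m) for k = 0,...,7. Row orthogonality: sum_m chi_k(m) conj(chi_l(m)) = 8 * [k = l].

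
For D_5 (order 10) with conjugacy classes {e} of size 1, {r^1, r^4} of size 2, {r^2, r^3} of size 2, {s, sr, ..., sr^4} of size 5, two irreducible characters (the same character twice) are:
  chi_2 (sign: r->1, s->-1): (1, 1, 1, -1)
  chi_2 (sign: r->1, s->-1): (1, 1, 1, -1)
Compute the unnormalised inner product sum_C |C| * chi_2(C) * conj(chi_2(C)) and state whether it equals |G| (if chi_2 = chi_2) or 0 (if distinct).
Sum = 10 = |G| = 10; so <chi_2, chi_2> = 1 (norm-1 confirms irreducibility).

Explanation: Compute term by term over conjugacy classes (|C| * chi_2(C) * conj(chi_2(C))):
  1*(1)*conj(1) + 2*(1)*conj(1) + 2*(1)*conj(1) + 5*(-1)*conj(-1)
  = (1) + (2) + (2) + (5)
  = 10.
Dividing by |G| = 10 gives 10/10 = 1, matching the row-orthogonality relation <chi_2, chi_2> = [chi_2 = chi_2].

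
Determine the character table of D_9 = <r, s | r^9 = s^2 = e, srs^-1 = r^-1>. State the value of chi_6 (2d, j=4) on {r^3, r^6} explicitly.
Conjugacy classes: {e} of size 1, {r^1, r^8} of size 2, {r^2, r^7} of size 2, {r^3, r^6} of size 2, {r^4, r^5} of size 2, {s, sr, ..., sr^8} of size 9.
Character table:
  irrep \ class              {e} (size 1)  {r^1, r^8} (size 2)  {r^2, r^7} (size 2)  {r^3, r^6} (size 2)  {r^4, r^5} (size 2)  {s, sr, ..., sr^8} (size 9)
  chi_1 (triv)               1             1                    1                    1                    1                    1                          
  chi_2 (sign: r->1, s->-1)  1             1                    1                    1                    1                    -1                         
  chi_3 (2d, j=1)            2             2*cos(2*pi/9)        2*cos(4*pi/9)        -1                   -2*cos(pi/9)         0                          
  chi_4 (2d, j=2)            2             2*cos(4*pi/9)        -2*cos(pi/9)         -1                   2*cos(2*pi/9)        0                          
  chi_5 (2d, j=3)            2             -1                   -1                   2                    -1                   0                          
  chi_6 (2d, j=4)            2             -2*cos(pi/9)         2*cos(2*pi/9)        -1                   2*cos(4*pi/9)        0                          

Spot check: chi_6 (2d, j=4) on {r^3, r^6} = -1.

Working: D_9 has order 2*9 = 18 with 6 conjugacy classes, hence 6 irreducibles. Sum of squared dims 1 + 1 + 4 + 4 + 4 + 4 = 18 = |G|. Linear characters come from the abelianisation; the 2-dimensional irreps have character r^k -> 2*cos(2*pi*j*k/9), reflections -> 0.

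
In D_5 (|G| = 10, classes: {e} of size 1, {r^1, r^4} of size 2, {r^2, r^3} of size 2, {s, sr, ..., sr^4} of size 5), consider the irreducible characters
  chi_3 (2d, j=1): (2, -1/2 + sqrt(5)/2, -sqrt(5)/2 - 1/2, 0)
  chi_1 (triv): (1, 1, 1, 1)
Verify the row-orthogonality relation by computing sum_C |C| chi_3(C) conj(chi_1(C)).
Sum = 0; so <chi_3, chi_1> = 0 (distinct irreducibles are orthogonal).

Explanation: Compute term by term over conjugacy classes (|C| * chi_3(C) * conj(chi_1(C))):
  1*(2)*conj(1) + 2*(-1/2 + sqrt(5)/2)*conj(1) + 2*(-sqrt(5)/2 - 1/2)*conj(1) + 5*(0)*conj(1)
  = (2) + (-1 + sqrt(5)) + (-sqrt(5) - 1) + (0)
  = 0.
Dividing by |G| = 10 gives 0/10 = 0, matching the row-orthogonality relation <chi_3, chi_1> = [chi_3 = chi_1].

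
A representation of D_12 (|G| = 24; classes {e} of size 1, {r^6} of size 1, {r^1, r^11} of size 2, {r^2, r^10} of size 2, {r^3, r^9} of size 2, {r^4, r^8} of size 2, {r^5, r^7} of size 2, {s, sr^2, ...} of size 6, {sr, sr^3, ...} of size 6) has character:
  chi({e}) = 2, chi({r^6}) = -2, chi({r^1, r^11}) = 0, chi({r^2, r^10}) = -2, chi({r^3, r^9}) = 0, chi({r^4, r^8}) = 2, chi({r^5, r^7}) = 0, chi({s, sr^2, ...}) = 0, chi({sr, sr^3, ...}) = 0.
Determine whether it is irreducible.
Irreducible: <chi, chi> = 1.

Explanation: <chi, chi> = (1/|G|) sum_C |C| * |chi(C)|^2 = (1/24)[1*|2|^2 + 1*|-2|^2 + 2*|0|^2 + 2*|-2|^2 + 2*|0|^2 + 2*|2|^2 + 2*|0|^2 + 6*|0|^2 + 6*|0|^2]
  = (1/24)[(4) + (4) + (0) + (8) + (0) + (8) + (0) + (0) + (0)] = 24/24 = 1.
A character is irreducible iff <chi, chi> = 1, so this representation is irreducible.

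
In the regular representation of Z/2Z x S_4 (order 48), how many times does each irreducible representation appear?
Each irreducible V_i of dimension d_i appears with multiplicity d_i, i.e. rho_reg = (direct sum over all irreducibles V_i) d_i V_i. The irreducible dimensions for Z/2Z x S_4 are 1, 1, 1, 1, 2, 2, 3, 3, 3, 3: 4 irreducibles of dimension 1, each with multiplicity 1; 2 irreducibles of dimension 2, each with multiplicity 2; 4 irreducibles of dimension 3, each with multiplicity 3. Total dimension 4*1*1 + 2*2*2 + 4*3*3 = 48 = |G|.

Why: General theorem: in the regular representation of a finite group G, each irreducible appears with multiplicity equal to its dimension. Check: dim(rho_reg) = sum d_i^2 = 1 + 1 + 1 + 1 + 4 + 4 + 9 + 9 + 9 + 9 = 48 = |G|.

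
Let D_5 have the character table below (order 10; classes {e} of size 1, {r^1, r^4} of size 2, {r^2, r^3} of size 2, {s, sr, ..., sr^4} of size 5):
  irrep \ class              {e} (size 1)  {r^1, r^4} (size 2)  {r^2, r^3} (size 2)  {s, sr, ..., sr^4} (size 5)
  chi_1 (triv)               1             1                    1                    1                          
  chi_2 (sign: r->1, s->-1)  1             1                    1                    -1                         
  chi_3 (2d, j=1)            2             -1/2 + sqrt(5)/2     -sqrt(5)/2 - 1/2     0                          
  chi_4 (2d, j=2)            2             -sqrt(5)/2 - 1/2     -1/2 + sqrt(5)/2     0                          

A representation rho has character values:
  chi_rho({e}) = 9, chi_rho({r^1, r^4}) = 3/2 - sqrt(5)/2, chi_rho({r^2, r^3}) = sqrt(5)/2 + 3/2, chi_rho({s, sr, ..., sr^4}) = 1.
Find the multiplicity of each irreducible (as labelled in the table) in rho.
Multiplicities: chi_1: 2, chi_2: 1, chi_3: 1, chi_4: 2.

Solution. Use <chi_rho, chi> = (1/|G|) sum_C |C| * chi_rho(C) * conj(chi(C)) with |G| = 10 for each irreducible chi in the table:
  <chi_rho, chi_1> = (1/10)[1*(9)*conj(1) + 2*(3/2 - sqrt(5)/2)*conj(1) + 2*(sqrt(5)/2 + 3/2)*conj(1) + 5*(1)*conj(1)]
      = (1/10)[(9) + (3 - sqrt(5)) + (sqrt(5) + 3) + (5)] = 20/10 = 2
  <chi_rho, chi_2> = (1/10)[1*(9)*conj(1) + 2*(3/2 - sqrt(5)/2)*conj(1) + 2*(sqrt(5)/2 + 3/2)*conj(1) + 5*(1)*conj(-1)]
      = (1/10)[(9) + (3 - sqrt(5)) + (sqrt(5) + 3) + (-5)] = 10/10 = 1
  <chi_rho, chi_3> = (1/10)[1*(9)*conj(2) + 2*(3/2 - sqrt(5)/2)*conj(-1/2 + sqrt(5)/2) + 2*(sqrt(5)/2 + 3/2)*conj(-sqrt(5)/2 - 1/2) + 5*(1)*conj(0)]
      = (1/10)[(18) + (-4 + 2*sqrt(5)) + (-2*sqrt(5) - 4) + (0)] = 10/10 = 1
  <chi_rho, chi_4> = (1/10)[1*(9)*conj(2) + 2*(3/2 - sqrt(5)/2)*conj(-sqrt(5)/2 - 1/2) + 2*(sqrt(5)/2 + 3/2)*conj(-1/2 + sqrt(5)/2) + 5*(1)*conj(0)]
      = (1/10)[(18) + (1 - sqrt(5)) + (1 + sqrt(5)) + (0)] = 20/10 = 2
Dimension check: dim(rho) = sum (mult * dim) = 2*1 + 1*1 + 1*2 + 2*2 = 9 = chi_rho(e) = 9.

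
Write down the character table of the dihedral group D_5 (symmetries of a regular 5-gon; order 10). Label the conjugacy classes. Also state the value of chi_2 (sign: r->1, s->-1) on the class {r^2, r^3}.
Conjugacy classes: {e} of size 1, {r^1, r^4} of size 2, {r^2, r^3} of size 2, {s, sr, ..., sr^4} of size 5.
Character table:
  irrep \ class              {e} (size 1)  {r^1, r^4} (size 2)  {r^2, r^3} (size 2)  {s, sr, ..., sr^4} (size 5)
  chi_1 (triv)               1             1                    1                    1                          
  chi_2 (sign: r->1, s->-1)  1             1                    1                    -1                         
  chi_3 (2d, j=1)            2             -1/2 + sqrt(5)/2     -sqrt(5)/2 - 1/2     0                          
  chi_4 (2d, j=2)            2             -sqrt(5)/2 - 1/2     -1/2 + sqrt(5)/2     0                          

Spot check: chi_2 (sign: r->1, s->-1) on {r^2, r^3} = 1.

D_5 has order 2*5 = 10 with 4 conjugacy classes, hence 4 irreducibles. Sum of squared dims 1 + 1 + 4 + 4 = 10 = |G|. Linear characters come from the abelianisation; the 2-dimensional irreps have character r^k -> 2*cos(2*pi*j*k/5), reflections -> 0.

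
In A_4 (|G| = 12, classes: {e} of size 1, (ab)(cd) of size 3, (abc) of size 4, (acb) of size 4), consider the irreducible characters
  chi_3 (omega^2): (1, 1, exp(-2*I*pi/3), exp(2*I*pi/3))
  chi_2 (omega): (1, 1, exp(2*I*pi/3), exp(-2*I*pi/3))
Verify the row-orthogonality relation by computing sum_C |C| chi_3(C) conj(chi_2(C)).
Sum = 0; so <chi_3, chi_2> = 0 (distinct irreducibles are orthogonal).

Solution. Compute term by term over conjugacy classes (|C| * chi_3(C) * conj(chi_2(C))):
  1*(1)*conj(1) + 3*(1)*conj(1) + 4*(exp(-2*I*pi/3))*conj(exp(2*I*pi/3)) + 4*(exp(2*I*pi/3))*conj(exp(-2*I*pi/3))
  = (1) + (3) + (4*exp(2*I*pi/3)) + (4*exp(-2*I*pi/3))
  = 0.
(Exp terms are combined using exp(i*s)*conj(exp(i*t)) = exp(i*(s-t)), and sums of them are collapsed using the identity that for every m > 1 the m distinct m-th roots of unity sum to 0, e.g. 1 + exp(2*I*pi/3) + exp(-2*I*pi/3) = 0.)
Dividing by |G| = 12 gives 0/12 = 0, matching the row-orthogonality relation <chi_3, chi_2> = [chi_3 = chi_2].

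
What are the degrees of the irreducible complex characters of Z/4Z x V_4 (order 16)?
Dimensions: 1, 1, 1, 1, 1, 1, 1, 1, 1, 1, 1, 1, 1, 1, 1, 1

Details: There are 16 irreducibles (= number of conjugacy classes). Their dimensions d_i satisfy sum d_i^2 = |G| = 16: 1 + 1 + 1 + 1 + 1 + 1 + 1 + 1 + 1 + 1 + 1 + 1 + 1 + 1 + 1 + 1 = 16. (For the product with Z/4Z: each of the 4 1-dim characters of Z/4Z tensors with each irrep of V_4, giving 4 copies of each V_4-dimension.)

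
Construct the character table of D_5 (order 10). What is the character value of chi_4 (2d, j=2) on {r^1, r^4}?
Conjugacy classes: {e} of size 1, {r^1, r^4} of size 2, {r^2, r^3} of size 2, {s, sr, ..., sr^4} of size 5.
Character table:
  irrep \ class              {e} (size 1)  {r^1, r^4} (size 2)  {r^2, r^3} (size 2)  {s, sr, ..., sr^4} (size 5)
  chi_1 (triv)               1             1                    1                    1                          
  chi_2 (sign: r->1, s->-1)  1             1                    1                    -1                         
  chi_3 (2d, j=1)            2             -1/2 + sqrt(5)/2     -sqrt(5)/2 - 1/2     0                          
  chi_4 (2d, j=2)            2             -sqrt(5)/2 - 1/2     -1/2 + sqrt(5)/2     0                          

Spot check: chi_4 (2d, j=2) on {r^1, r^4} = -sqrt(5)/2 - 1/2.

Why: D_5 has order 2*5 = 10 with 4 conjugacy classes, hence 4 irreducibles. Sum of squared dims 1 + 1 + 4 + 4 = 10 = |G|. Linear characters come from the abelianisation; the 2-dimensional irreps have character r^k -> 2*cos(2*pi*j*k/5), reflections -> 0.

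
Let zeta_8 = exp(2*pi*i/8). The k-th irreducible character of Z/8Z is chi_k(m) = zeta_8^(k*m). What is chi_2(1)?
chi_2(1) = zeta_8^2 = I

Explanation: chi_2(1) = zeta_8^(2*1) = zeta_8^2. Since zeta_8^8 = 1, this equals zeta_8^2 = exp(2*pi*i*2/8) = I.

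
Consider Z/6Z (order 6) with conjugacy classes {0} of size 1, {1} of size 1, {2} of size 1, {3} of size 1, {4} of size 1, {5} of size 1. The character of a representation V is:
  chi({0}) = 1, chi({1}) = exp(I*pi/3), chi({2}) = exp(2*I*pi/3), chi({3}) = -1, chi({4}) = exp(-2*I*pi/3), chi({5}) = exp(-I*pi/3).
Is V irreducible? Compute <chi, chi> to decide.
Irreducible: <chi, chi> = 1.

Reasoning: <chi, chi> = (1/|G|) sum_C |C| * |chi(C)|^2 = (1/6)[1*|1|^2 + 1*|exp(I*pi/3)|^2 + 1*|exp(2*I*pi/3)|^2 + 1*|-1|^2 + 1*|exp(-2*I*pi/3)|^2 + 1*|exp(-I*pi/3)|^2]
  = (1/6)[(1) + (1) + (1) + (1) + (1) + (1)] = 6/6 = 1.
(Exp terms are combined using exp(i*s)*conj(exp(i*t)) = exp(i*(s-t)), and sums of them are collapsed using the identity that for every m > 1 the m distinct m-th roots of unity sum to 0, e.g. 1 + exp(2*I*pi/3) + exp(-2*I*pi/3) = 0.)
A character is irreducible iff <chi, chi> = 1, so this representation is irreducible.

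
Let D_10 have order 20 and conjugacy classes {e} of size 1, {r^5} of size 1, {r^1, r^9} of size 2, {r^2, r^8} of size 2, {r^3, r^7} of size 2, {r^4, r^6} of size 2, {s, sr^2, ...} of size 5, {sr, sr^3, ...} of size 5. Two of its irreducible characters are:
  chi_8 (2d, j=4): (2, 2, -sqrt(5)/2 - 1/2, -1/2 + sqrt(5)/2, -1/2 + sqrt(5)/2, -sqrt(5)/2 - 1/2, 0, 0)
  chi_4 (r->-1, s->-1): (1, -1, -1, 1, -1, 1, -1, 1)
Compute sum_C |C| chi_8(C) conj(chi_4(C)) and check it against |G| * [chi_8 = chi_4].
Sum = 0; so <chi_8, chi_4> = 0 (distinct irreducibles are orthogonal).

Derivation: Compute term by term over conjugacy classes (|C| * chi_8(C) * conj(chi_4(C))):
  1*(2)*conj(1) + 1*(2)*conj(-1) + 2*(-sqrt(5)/2 - 1/2)*conj(-1) + 2*(-1/2 + sqrt(5)/2)*conj(1) + 2*(-1/2 + sqrt(5)/2)*conj(-1) + 2*(-sqrt(5)/2 - 1/2)*conj(1) + 5*(0)*conj(-1) + 5*(0)*conj(1)
  = (2) + (-2) + (1 + sqrt(5)) + (-1 + sqrt(5)) + (1 - sqrt(5)) + (-sqrt(5) - 1) + (0) + (0)
  = 0.
Dividing by |G| = 20 gives 0/20 = 0, matching the row-orthogonality relation <chi_8, chi_4> = [chi_8 = chi_4].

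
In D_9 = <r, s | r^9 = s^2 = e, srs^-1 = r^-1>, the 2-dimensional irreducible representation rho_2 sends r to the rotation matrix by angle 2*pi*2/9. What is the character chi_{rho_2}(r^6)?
chi_{rho_2}(r^6) = 2*cos(2*pi*2*6/9) = -1

Working: rho_2(r^6) is rotation by angle 2*pi*2*6/9, whose trace is 2*cos(2*pi*2*6/9) = -1.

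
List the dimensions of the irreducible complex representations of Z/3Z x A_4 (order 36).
Dimensions: 1, 1, 1, 1, 1, 1, 1, 1, 1, 3, 3, 3

Derivation: There are 12 irreducibles (= number of conjugacy classes). Their dimensions d_i satisfy sum d_i^2 = |G| = 36: 1 + 1 + 1 + 1 + 1 + 1 + 1 + 1 + 1 + 9 + 9 + 9 = 36. (For the product with Z/3Z: each of the 3 1-dim characters of Z/3Z tensors with each irrep of A_4, giving 3 copies of each A_4-dimension.)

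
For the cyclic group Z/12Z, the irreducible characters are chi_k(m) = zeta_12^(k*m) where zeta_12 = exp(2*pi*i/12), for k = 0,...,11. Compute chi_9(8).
chi_9(8) = zeta_12^72 = 1

Explanation: chi_9(8) = zeta_12^(9*8) = zeta_12^72. Since zeta_12^12 = 1, this equals zeta_12^0 = exp(2*pi*i*0/12) = 1.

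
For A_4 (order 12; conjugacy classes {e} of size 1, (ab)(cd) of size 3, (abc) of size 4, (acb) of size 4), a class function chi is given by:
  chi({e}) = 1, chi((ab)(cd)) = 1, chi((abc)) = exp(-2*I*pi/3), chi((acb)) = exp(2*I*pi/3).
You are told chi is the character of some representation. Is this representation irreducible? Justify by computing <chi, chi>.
Irreducible: <chi, chi> = 1.

Working: <chi, chi> = (1/|G|) sum_C |C| * |chi(C)|^2 = (1/12)[1*|1|^2 + 3*|1|^2 + 4*|exp(-2*I*pi/3)|^2 + 4*|exp(2*I*pi/3)|^2]
  = (1/12)[(1) + (3) + (4) + (4)] = 12/12 = 1.
(Exp terms are combined using exp(i*s)*conj(exp(i*t)) = exp(i*(s-t)), and sums of them are collapsed using the identity that for every m > 1 the m distinct m-th roots of unity sum to 0, e.g. 1 + exp(2*I*pi/3) + exp(-2*I*pi/3) = 0.)
A character is irreducible iff <chi, chi> = 1, so this representation is irreducible.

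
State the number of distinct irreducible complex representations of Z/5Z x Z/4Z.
20

Details: The number of irreducible complex representations of a finite group equals its number of conjugacy classes. Z/5Z x Z/4Z is abelian of order 20, so every element is its own conjugacy class: 20 classes, so Z/5Z x Z/4Z (order 20) has exactly 20 irreducible complex representations.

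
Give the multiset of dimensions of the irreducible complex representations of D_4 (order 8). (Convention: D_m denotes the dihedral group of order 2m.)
Dimensions: 1, 1, 1, 1, 2

Details: There are 5 irreducibles (= number of conjugacy classes). Their dimensions d_i satisfy sum d_i^2 = |G| = 8: 1 + 1 + 1 + 1 + 4 = 8.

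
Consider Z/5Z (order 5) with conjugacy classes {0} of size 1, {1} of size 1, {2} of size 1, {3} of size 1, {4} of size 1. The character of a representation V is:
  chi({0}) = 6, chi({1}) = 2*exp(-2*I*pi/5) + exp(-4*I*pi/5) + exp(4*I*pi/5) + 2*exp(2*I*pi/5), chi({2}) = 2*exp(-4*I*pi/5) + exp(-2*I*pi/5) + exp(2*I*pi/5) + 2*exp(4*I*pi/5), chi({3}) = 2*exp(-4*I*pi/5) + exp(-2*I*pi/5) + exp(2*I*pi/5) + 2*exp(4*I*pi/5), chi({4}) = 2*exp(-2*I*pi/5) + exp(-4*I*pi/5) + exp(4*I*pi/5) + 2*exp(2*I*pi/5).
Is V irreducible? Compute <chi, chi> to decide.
Not irreducible (reducible): <chi, chi> = 10 > 1.

Solution. <chi, chi> = (1/|G|) sum_C |C| * |chi(C)|^2 = (1/5)[1*|6|^2 + 1*|2*exp(-2*I*pi/5) + exp(-4*I*pi/5) + exp(4*I*pi/5) + 2*exp(2*I*pi/5)|^2 + 1*|2*exp(-4*I*pi/5) + exp(-2*I*pi/5) + exp(2*I*pi/5) + 2*exp(4*I*pi/5)|^2 + 1*|2*exp(-4*I*pi/5) + exp(-2*I*pi/5) + exp(2*I*pi/5) + 2*exp(4*I*pi/5)|^2 + 1*|2*exp(-2*I*pi/5) + exp(-4*I*pi/5) + exp(4*I*pi/5) + 2*exp(2*I*pi/5)|^2]
  = (1/5)[(36) + (10 + 5*exp(-2*I*pi/5) + 8*exp(-4*I*pi/5) + 8*exp(4*I*pi/5) + 5*exp(2*I*pi/5)) + (10 + 8*exp(-2*I*pi/5) + 5*exp(-4*I*pi/5) + 5*exp(4*I*pi/5) + 8*exp(2*I*pi/5)) + (10 + 8*exp(-2*I*pi/5) + 5*exp(-4*I*pi/5) + 5*exp(4*I*pi/5) + 8*exp(2*I*pi/5)) + (10 + 5*exp(-2*I*pi/5) + 8*exp(-4*I*pi/5) + 8*exp(4*I*pi/5) + 5*exp(2*I*pi/5))] = 50/5 = 10.
(Exp terms are combined using exp(i*s)*conj(exp(i*t)) = exp(i*(s-t)), and sums of them are collapsed using the identity that for every m > 1 the m distinct m-th roots of unity sum to 0, e.g. 1 + exp(2*I*pi/3) + exp(-2*I*pi/3) = 0.)
A character is irreducible iff <chi, chi> = 1, so this representation is reducible.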